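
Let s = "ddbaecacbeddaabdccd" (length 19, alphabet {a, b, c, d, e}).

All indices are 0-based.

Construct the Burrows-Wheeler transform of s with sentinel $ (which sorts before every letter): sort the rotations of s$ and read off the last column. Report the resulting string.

rank  rotation              last
    0  $ddbaecacbeddaabdccd  d
    1  aabdccd$ddbaecacbedd  d
    2  abdccd$ddbaecacbedda  a
    3  acbeddaabdccd$ddbaec  c
    4  aecacbeddaabdccd$ddb  b
    5  baecacbeddaabdccd$dd  d
    6  bdccd$ddbaecacbeddaa  a
    7  beddaabdccd$ddbaecac  c
    8  cacbeddaabdccd$ddbae  e
    9  cbeddaabdccd$ddbaeca  a
   10  ccd$ddbaecacbeddaabd  d
   11  cd$ddbaecacbeddaabdc  c
   12  d$ddbaecacbeddaabdcc  c
   13  daabdccd$ddbaecacbed  d
   14  dbaecacbeddaabdccd$d  d
   15  dccd$ddbaecacbeddaab  b
   16  ddaabdccd$ddbaecacbe  e
   17  ddbaecacbeddaabdccd$  $
   18  ecacbeddaabdccd$ddba  a
   19  eddaabdccd$ddbaecacb  b

ddacbdaceadccddbe$ab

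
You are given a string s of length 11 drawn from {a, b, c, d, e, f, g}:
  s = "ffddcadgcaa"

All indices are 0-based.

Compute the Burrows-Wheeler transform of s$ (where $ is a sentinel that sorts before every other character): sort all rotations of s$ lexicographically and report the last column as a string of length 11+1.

aaccgddfaf$d

rank  rotation      last
    0  $ffddcadgcaa  a
    1  a$ffddcadgca  a
    2  aa$ffddcadgc  c
    3  adgcaa$ffddc  c
    4  caa$ffddcadg  g
    5  cadgcaa$ffdd  d
    6  dcadgcaa$ffd  d
    7  ddcadgcaa$ff  f
    8  dgcaa$ffddca  a
    9  fddcadgcaa$f  f
   10  ffddcadgcaa$  $
   11  gcaa$ffddcad  d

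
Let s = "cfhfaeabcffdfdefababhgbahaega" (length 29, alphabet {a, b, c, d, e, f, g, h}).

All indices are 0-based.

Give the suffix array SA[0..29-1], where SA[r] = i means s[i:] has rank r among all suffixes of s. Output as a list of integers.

rank→(start, suffix):
  0 → (28, 'a')
  1 → (16, 'ababhgbahaega')
  2 → (6, 'abcffdfdefababhgbahaega')
  3 → (18, 'abhgbahaega')
  4 → (4, 'aeabcffdfdefababhgbahaega')
  5 → (25, 'aega')
  6 → (23, 'ahaega')
  7 → (17, 'babhgbahaega')
  8 → (22, 'bahaega')
  9 → (7, 'bcffdfdefababhgbahaega')
  10 → (19, 'bhgbahaega')
  11 → (8, 'cffdfdefababhgbahaega')
  12 → (0, 'cfhfaeabcffdfdefababhgbahaega')
  13 → (13, 'defababhgbahaega')
  14 → (11, 'dfdefababhgbahaega')
  15 → (5, 'eabcffdfdefababhgbahaega')
  16 → (14, 'efababhgbahaega')
  17 → (26, 'ega')
  18 → (15, 'fababhgbahaega')
  19 → (3, 'faeabcffdfdefababhgbahaega')
  20 → (12, 'fdefababhgbahaega')
  21 → (10, 'fdfdefababhgbahaega')
  22 → (9, 'ffdfdefababhgbahaega')
  23 → (1, 'fhfaeabcffdfdefababhgbahaega')
  24 → (27, 'ga')
  25 → (21, 'gbahaega')
  26 → (24, 'haega')
  27 → (2, 'hfaeabcffdfdefababhgbahaega')
  28 → (20, 'hgbahaega')

[28, 16, 6, 18, 4, 25, 23, 17, 22, 7, 19, 8, 0, 13, 11, 5, 14, 26, 15, 3, 12, 10, 9, 1, 27, 21, 24, 2, 20]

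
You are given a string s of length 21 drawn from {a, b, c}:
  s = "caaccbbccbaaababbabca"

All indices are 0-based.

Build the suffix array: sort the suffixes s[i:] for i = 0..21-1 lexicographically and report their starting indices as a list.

rank→(start, suffix):
  0 → (20, 'a')
  1 → (10, 'aaababbabca')
  2 → (11, 'aababbabca')
  3 → (1, 'aaccbbccbaaababbabca')
  4 → (12, 'ababbabca')
  5 → (14, 'abbabca')
  6 → (17, 'abca')
  7 → (2, 'accbbccbaaababbabca')
  8 → (9, 'baaababbabca')
  9 → (13, 'babbabca')
  10 → (16, 'babca')
  11 → (15, 'bbabca')
  12 → (5, 'bbccbaaababbabca')
  13 → (18, 'bca')
  14 → (6, 'bccbaaababbabca')
  15 → (19, 'ca')
  16 → (0, 'caaccbbccbaaababbabca')
  17 → (8, 'cbaaababbabca')
  18 → (4, 'cbbccbaaababbabca')
  19 → (7, 'ccbaaababbabca')
  20 → (3, 'ccbbccbaaababbabca')

[20, 10, 11, 1, 12, 14, 17, 2, 9, 13, 16, 15, 5, 18, 6, 19, 0, 8, 4, 7, 3]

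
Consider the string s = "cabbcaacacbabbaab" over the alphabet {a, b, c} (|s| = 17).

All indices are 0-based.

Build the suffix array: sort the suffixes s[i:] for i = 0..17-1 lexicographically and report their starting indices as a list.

rank→(start, suffix):
  0 → (14, 'aab')
  1 → (5, 'aacacbabbaab')
  2 → (15, 'ab')
  3 → (11, 'abbaab')
  4 → (1, 'abbcaacacbabbaab')
  5 → (6, 'acacbabbaab')
  6 → (8, 'acbabbaab')
  7 → (16, 'b')
  8 → (13, 'baab')
  9 → (10, 'babbaab')
  10 → (12, 'bbaab')
  11 → (2, 'bbcaacacbabbaab')
  12 → (3, 'bcaacacbabbaab')
  13 → (4, 'caacacbabbaab')
  14 → (0, 'cabbcaacacbabbaab')
  15 → (7, 'cacbabbaab')
  16 → (9, 'cbabbaab')

[14, 5, 15, 11, 1, 6, 8, 16, 13, 10, 12, 2, 3, 4, 0, 7, 9]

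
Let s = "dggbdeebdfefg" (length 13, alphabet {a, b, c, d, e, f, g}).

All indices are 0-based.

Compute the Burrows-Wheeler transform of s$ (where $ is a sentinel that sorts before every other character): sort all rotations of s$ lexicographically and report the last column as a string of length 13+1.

rank  rotation        last
    0  $dggbdeebdfefg  g
    1  bdeebdfefg$dgg  g
    2  bdfefg$dggbdee  e
    3  deebdfefg$dggb  b
    4  dfefg$dggbdeeb  b
    5  dggbdeebdfefg$  $
    6  ebdfefg$dggbde  e
    7  eebdfefg$dggbd  d
    8  efg$dggbdeebdf  f
    9  fefg$dggbdeebd  d
   10  fg$dggbdeebdfe  e
   11  g$dggbdeebdfef  f
   12  gbdeebdfefg$dg  g
   13  ggbdeebdfefg$d  d

ggebb$edfdefgd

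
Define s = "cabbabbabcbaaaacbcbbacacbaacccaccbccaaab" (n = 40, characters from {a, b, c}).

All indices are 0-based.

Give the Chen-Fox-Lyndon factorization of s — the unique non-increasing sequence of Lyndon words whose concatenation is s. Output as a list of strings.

emit factor 1: 'c' (i=0, period=1)
emit factor 2: 'abbabbabcb' (i=1, period=10)
emit factor 3: 'aaaacbcbbacacbaacccaccbccaaab' (i=11, period=29)

["c", "abbabbabcb", "aaaacbcbbacacbaacccaccbccaaab"]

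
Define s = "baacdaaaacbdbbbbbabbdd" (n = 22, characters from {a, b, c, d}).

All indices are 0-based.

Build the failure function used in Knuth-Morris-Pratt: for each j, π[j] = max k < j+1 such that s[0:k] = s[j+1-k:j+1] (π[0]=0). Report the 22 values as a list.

π[0] = 0
j=1 s[j]='a': π[1]=0 (border '')
j=2 s[j]='a': π[2]=0 (border '')
j=3 s[j]='c': π[3]=0 (border '')
j=4 s[j]='d': π[4]=0 (border '')
j=5 s[j]='a': π[5]=0 (border '')
j=6 s[j]='a': π[6]=0 (border '')
j=7 s[j]='a': π[7]=0 (border '')
j=8 s[j]='a': π[8]=0 (border '')
j=9 s[j]='c': π[9]=0 (border '')
j=10 s[j]='b': π[10]=1 (border 'b')
j=11 s[j]='d': k: 1→0; π[11]=0 (border '')
j=12 s[j]='b': π[12]=1 (border 'b')
j=13 s[j]='b': k: 1→0; π[13]=1 (border 'b')
j=14 s[j]='b': k: 1→0; π[14]=1 (border 'b')
j=15 s[j]='b': k: 1→0; π[15]=1 (border 'b')
j=16 s[j]='b': k: 1→0; π[16]=1 (border 'b')
j=17 s[j]='a': π[17]=2 (border 'ba')
j=18 s[j]='b': k: 2→0; π[18]=1 (border 'b')
j=19 s[j]='b': k: 1→0; π[19]=1 (border 'b')
j=20 s[j]='d': k: 1→0; π[20]=0 (border '')
j=21 s[j]='d': π[21]=0 (border '')

[0, 0, 0, 0, 0, 0, 0, 0, 0, 0, 1, 0, 1, 1, 1, 1, 1, 2, 1, 1, 0, 0]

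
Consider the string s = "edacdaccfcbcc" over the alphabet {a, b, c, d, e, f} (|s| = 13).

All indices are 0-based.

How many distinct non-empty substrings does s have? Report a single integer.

80

rank→(start, suffix):
  0 → (5, 'accfcbcc')
  1 → (2, 'acdaccfcbcc')
  2 → (10, 'bcc')
  3 → (12, 'c')
  4 → (9, 'cbcc')
  5 → (11, 'cc')
  6 → (6, 'ccfcbcc')
  7 → (3, 'cdaccfcbcc')
  8 → (7, 'cfcbcc')
  9 → (4, 'daccfcbcc')
  10 → (1, 'dacdaccfcbcc')
  11 → (0, 'edacdaccfcbcc')
  12 → (8, 'fcbcc')

SA = [5, 2, 10, 12, 9, 11, 6, 3, 7, 4, 1, 0, 8]
[i] adj suffixes → lcp
  [1] 5/2 → 2 ('ac')
  [2] 2/10 → 0 ('')
  [3] 10/12 → 0 ('')
  [4] 12/9 → 1 ('c')
  [5] 9/11 → 1 ('c')
  [6] 11/6 → 2 ('cc')
  [7] 6/3 → 1 ('c')
  [8] 3/7 → 1 ('c')
  [9] 7/4 → 0 ('')
  [10] 4/1 → 3 ('dac')
  [11] 1/0 → 0 ('')
  [12] 0/8 → 0 ('')

n(n+1)/2 = 13·14/2 = 91
Σ LCP = 0 + 2 + 0 + 0 + 1 + 1 + 2 + 1 + 1 + 0 + 3 + 0 + 0 = 11
distinct = 91 − 11 = 80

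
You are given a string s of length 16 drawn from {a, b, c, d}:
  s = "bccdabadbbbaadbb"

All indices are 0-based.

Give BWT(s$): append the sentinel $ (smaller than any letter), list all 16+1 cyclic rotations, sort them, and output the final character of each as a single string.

bbdabbbadbd$bccaa

rank  rotation           last
    0  $bccdabadbbbaadbb  b
    1  aadbb$bccdabadbbb  b
    2  abadbbbaadbb$bccd  d
    3  adbb$bccdabadbbba  a
    4  adbbbaadbb$bccdab  b
    5  b$bccdabadbbbaadb  b
    6  baadbb$bccdabadbb  b
    7  badbbbaadbb$bccda  a
    8  bb$bccdabadbbbaad  d
    9  bbaadbb$bccdabadb  b
   10  bbbaadbb$bccdabad  d
   11  bccdabadbbbaadbb$  $
   12  ccdabadbbbaadbb$b  b
   13  cdabadbbbaadbb$bc  c
   14  dabadbbbaadbb$bcc  c
   15  dbb$bccdabadbbbaa  a
   16  dbbbaadbb$bccdaba  a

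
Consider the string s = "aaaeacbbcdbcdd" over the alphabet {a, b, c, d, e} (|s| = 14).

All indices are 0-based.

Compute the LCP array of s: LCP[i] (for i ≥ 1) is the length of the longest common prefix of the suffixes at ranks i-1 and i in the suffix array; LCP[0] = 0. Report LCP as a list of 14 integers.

rank | idx | suffix
   0 |   0 | aaaeacbbcdbcdd
   1 |   1 | aaeacbbcdbcdd
   2 |   4 | acbbcdbcdd
   3 |   2 | aeacbbcdbcdd
   4 |   6 | bbcdbcdd
   5 |   7 | bcdbcdd
   6 |  10 | bcdd
   7 |   5 | cbbcdbcdd
   8 |   8 | cdbcdd
   9 |  11 | cdd
  10 |  13 | d
  11 |   9 | dbcdd
  12 |  12 | dd
  13 |   3 | eacbbcdbcdd

SA = [0, 1, 4, 2, 6, 7, 10, 5, 8, 11, 13, 9, 12, 3]
i: (SA[i-1],SA[i]) lcp shared
  1: (0,1) 2 'aa'
  2: (1,4) 1 'a'
  3: (4,2) 1 'a'
  4: (2,6) 0 ''
  5: (6,7) 1 'b'
  6: (7,10) 3 'bcd'
  7: (10,5) 0 ''
  8: (5,8) 1 'c'
  9: (8,11) 2 'cd'
  10: (11,13) 0 ''
  11: (13,9) 1 'd'
  12: (9,12) 1 'd'
  13: (12,3) 0 ''

[0, 2, 1, 1, 0, 1, 3, 0, 1, 2, 0, 1, 1, 0]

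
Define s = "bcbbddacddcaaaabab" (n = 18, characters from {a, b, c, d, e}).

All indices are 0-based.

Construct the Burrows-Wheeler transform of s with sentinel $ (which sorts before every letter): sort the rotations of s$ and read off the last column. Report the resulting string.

rank  rotation             last
    0  $bcbbddacddcaaaabab  b
    1  aaaabab$bcbbddacddc  c
    2  aaabab$bcbbddacddca  a
    3  aabab$bcbbddacddcaa  a
    4  ab$bcbbddacddcaaaab  b
    5  abab$bcbbddacddcaaa  a
    6  acddcaaaabab$bcbbdd  d
    7  b$bcbbddacddcaaaaba  a
    8  bab$bcbbddacddcaaaa  a
    9  bbddacddcaaaabab$bc  c
   10  bcbbddacddcaaaabab$  $
   11  bddacddcaaaabab$bcb  b
   12  caaaabab$bcbbddacdd  d
   13  cbbddacddcaaaabab$b  b
   14  cddcaaaabab$bcbbdda  a
   15  dacddcaaaabab$bcbbd  d
   16  dcaaaabab$bcbbddacd  d
   17  ddacddcaaaabab$bcbb  b
   18  ddcaaaabab$bcbbddac  c

bcaabadaac$bdbaddbc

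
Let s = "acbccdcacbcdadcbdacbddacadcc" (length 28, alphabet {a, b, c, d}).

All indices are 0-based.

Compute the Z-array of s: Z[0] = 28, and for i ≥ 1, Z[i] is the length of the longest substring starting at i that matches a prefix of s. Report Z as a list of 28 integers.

[28, 0, 0, 0, 0, 0, 0, 4, 0, 0, 0, 0, 1, 0, 0, 0, 0, 3, 0, 0, 0, 0, 2, 0, 1, 0, 0, 0]

Z[0]=28
i=1: i≥r, start 0; Z[1]=0
i=2: i≥r, start 0; Z[2]=0
i=3: i≥r, start 0; Z[3]=0
i=4: i≥r, start 0; Z[4]=0
i=5: i≥r, start 0; Z[5]=0
i=6: i≥r, start 0; Z[6]=0
i=7: i≥r, start 0; Z[7]=4 extend→box=[7,11)
i=8: min(r-i=3, Z[1]=0)=0; Z[8]=0
i=9: min(r-i=2, Z[2]=0)=0; Z[9]=0
i=10: min(r-i=1, Z[3]=0)=0; Z[10]=0
i=11: i≥r, start 0; Z[11]=0
i=12: i≥r, start 0; Z[12]=1 extend→box=[12,13)
i=13: i≥r, start 0; Z[13]=0
i=14: i≥r, start 0; Z[14]=0
i=15: i≥r, start 0; Z[15]=0
i=16: i≥r, start 0; Z[16]=0
i=17: i≥r, start 0; Z[17]=3 extend→box=[17,20)
i=18: min(r-i=2, Z[1]=0)=0; Z[18]=0
i=19: min(r-i=1, Z[2]=0)=0; Z[19]=0
i=20: i≥r, start 0; Z[20]=0
i=21: i≥r, start 0; Z[21]=0
i=22: i≥r, start 0; Z[22]=2 extend→box=[22,24)
i=23: min(r-i=1, Z[1]=0)=0; Z[23]=0
i=24: i≥r, start 0; Z[24]=1 extend→box=[24,25)
i=25: i≥r, start 0; Z[25]=0
i=26: i≥r, start 0; Z[26]=0
i=27: i≥r, start 0; Z[27]=0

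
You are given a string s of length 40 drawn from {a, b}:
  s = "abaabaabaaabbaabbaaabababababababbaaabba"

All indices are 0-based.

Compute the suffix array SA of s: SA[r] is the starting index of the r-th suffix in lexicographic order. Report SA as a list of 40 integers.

[39, 17, 34, 8, 5, 2, 18, 35, 13, 9, 6, 3, 0, 19, 21, 23, 25, 27, 29, 36, 14, 31, 10, 38, 16, 33, 7, 4, 1, 12, 20, 22, 24, 26, 28, 30, 37, 15, 32, 11]

rank | idx | suffix
   0 |  39 | a
   1 |  17 | aaabababababababbaaabba
   2 |  34 | aaabba
   3 |   8 | aaabbaabbaaabababababababbaaabba
   4 |   5 | aabaaabbaabbaaabababababababbaaabba
   5 |   2 | aabaabaaabbaabbaaabababababababbaaabba
   6 |  18 | aabababababababbaaabba
   7 |  35 | aabba
   8 |  13 | aabbaaabababababababbaaabba
   9 |   9 | aabbaabbaaabababababababbaaabba
  10 |   6 | abaaabbaabbaaabababababababbaaabba
  11 |   3 | abaabaaabbaabbaaabababababababbaaabba
  12 |   0 | abaabaabaaabbaabbaaabababababababbaaabba
  13 |  19 | abababababababbaaabba
  14 |  21 | ababababababbaaabba
  15 |  23 | abababababbaaabba
  16 |  25 | ababababbaaabba
  17 |  27 | abababbaaabba
  18 |  29 | ababbaaabba
  19 |  36 | abba
  20 |  14 | abbaaabababababababbaaabba
  21 |  31 | abbaaabba
  22 |  10 | abbaabbaaabababababababbaaabba
  23 |  38 | ba
  24 |  16 | baaabababababababbaaabba
  25 |  33 | baaabba
  26 |   7 | baaabbaabbaaabababababababbaaabba
  27 |   4 | baabaaabbaabbaaabababababababbaaabba
  28 |   1 | baabaabaaabbaabbaaabababababababbaaabba
  29 |  12 | baabbaaabababababababbaaabba
  30 |  20 | bababababababbaaabba
  31 |  22 | babababababbaaabba
  32 |  24 | bababababbaaabba
  33 |  26 | babababbaaabba
  34 |  28 | bababbaaabba
  35 |  30 | babbaaabba
  36 |  37 | bba
  37 |  15 | bbaaabababababababbaaabba
  38 |  32 | bbaaabba
  39 |  11 | bbaabbaaabababababababbaaabba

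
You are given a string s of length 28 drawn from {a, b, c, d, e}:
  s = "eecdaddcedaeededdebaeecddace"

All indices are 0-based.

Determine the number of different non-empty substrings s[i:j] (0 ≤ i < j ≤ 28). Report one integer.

366

rank | idx | suffix
   0 |  25 | ace
   1 |   4 | addcedaeededdebaeecddace
   2 |  19 | aeecddace
   3 |  10 | aeededdebaeecddace
   4 |  18 | baeecddace
   5 |   2 | cdaddcedaeededdebaeecddace
   6 |  22 | cddace
   7 |  26 | ce
   8 |   7 | cedaeededdebaeecddace
   9 |  24 | dace
  10 |   3 | daddcedaeededdebaeecddace
  11 |   9 | daeededdebaeecddace
  12 |   6 | dcedaeededdebaeecddace
  13 |  23 | ddace
  14 |   5 | ddcedaeededdebaeecddace
  15 |  15 | ddebaeecddace
  16 |  16 | debaeecddace
  17 |  13 | deddebaeecddace
  18 |  27 | e
  19 |  17 | ebaeecddace
  20 |   1 | ecdaddcedaeededdebaeecddace
  21 |  21 | ecddace
  22 |   8 | edaeededdebaeecddace
  23 |  14 | eddebaeecddace
  24 |  12 | ededdebaeecddace
  25 |   0 | eecdaddcedaeededdebaeecddace
  26 |  20 | eecddace
  27 |  11 | eededdebaeecddace

SA = [25, 4, 19, 10, 18, 2, 22, 26, 7, 24, 3, 9, 6, 23, 5, 15, 16, 13, 27, 17, 1, 21, 8, 14, 12, 0, 20, 11]
i: (SA[i-1],SA[i]) lcp shared
  1: (25,4) 1 'a'
  2: (4,19) 1 'a'
  3: (19,10) 3 'aee'
  4: (10,18) 0 ''
  5: (18,2) 0 ''
  6: (2,22) 2 'cd'
  7: (22,26) 1 'c'
  8: (26,7) 2 'ce'
  9: (7,24) 0 ''
  10: (24,3) 2 'da'
  11: (3,9) 2 'da'
  12: (9,6) 1 'd'
  13: (6,23) 1 'd'
  14: (23,5) 2 'dd'
  15: (5,15) 2 'dd'
  16: (15,16) 1 'd'
  17: (16,13) 2 'de'
  18: (13,27) 0 ''
  19: (27,17) 1 'e'
  20: (17,1) 1 'e'
  21: (1,21) 3 'ecd'
  22: (21,8) 1 'e'
  23: (8,14) 2 'ed'
  24: (14,12) 2 'ed'
  25: (12,0) 1 'e'
  26: (0,20) 4 'eecd'
  27: (20,11) 2 'ee'

n(n+1)/2 = 28·29/2 = 406
Σ LCP = 0 + 1 + 1 + 3 + 0 + 0 + 2 + 1 + 2 + 0 + 2 + 2 + 1 + 1 + 2 + 2 + 1 + 2 + 0 + 1 + 1 + 3 + 1 + 2 + 2 + 1 + 4 + 2 = 40
distinct = 406 − 40 = 366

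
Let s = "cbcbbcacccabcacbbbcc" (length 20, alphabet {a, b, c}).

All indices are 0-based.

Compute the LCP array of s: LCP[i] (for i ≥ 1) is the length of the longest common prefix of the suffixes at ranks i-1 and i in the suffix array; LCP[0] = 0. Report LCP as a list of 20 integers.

[0, 1, 2, 0, 2, 3, 1, 4, 2, 2, 0, 1, 2, 3, 1, 3, 2, 1, 2, 2]

rank→(start, suffix):
  0 → (10, 'abcacbbbcc')
  1 → (13, 'acbbbcc')
  2 → (6, 'acccabcacbbbcc')
  3 → (15, 'bbbcc')
  4 → (3, 'bbcacccabcacbbbcc')
  5 → (16, 'bbcc')
  6 → (11, 'bcacbbbcc')
  7 → (4, 'bcacccabcacbbbcc')
  8 → (1, 'bcbbcacccabcacbbbcc')
  9 → (17, 'bcc')
  10 → (19, 'c')
  11 → (9, 'cabcacbbbcc')
  12 → (12, 'cacbbbcc')
  13 → (5, 'cacccabcacbbbcc')
  14 → (14, 'cbbbcc')
  15 → (2, 'cbbcacccabcacbbbcc')
  16 → (0, 'cbcbbcacccabcacbbbcc')
  17 → (18, 'cc')
  18 → (8, 'ccabcacbbbcc')
  19 → (7, 'cccabcacbbbcc')

SA = [10, 13, 6, 15, 3, 16, 11, 4, 1, 17, 19, 9, 12, 5, 14, 2, 0, 18, 8, 7]
rank  pair      lcp
   1  s[10:],s[13:]  1  'a'
   2  s[13:],s[6:]  2  'ac'
   3  s[6:],s[15:]  0  ''
   4  s[15:],s[3:]  2  'bb'
   5  s[3:],s[16:]  3  'bbc'
   6  s[16:],s[11:]  1  'b'
   7  s[11:],s[4:]  4  'bcac'
   8  s[4:],s[1:]  2  'bc'
   9  s[1:],s[17:]  2  'bc'
  10  s[17:],s[19:]  0  ''
  11  s[19:],s[9:]  1  'c'
  12  s[9:],s[12:]  2  'ca'
  13  s[12:],s[5:]  3  'cac'
  14  s[5:],s[14:]  1  'c'
  15  s[14:],s[2:]  3  'cbb'
  16  s[2:],s[0:]  2  'cb'
  17  s[0:],s[18:]  1  'c'
  18  s[18:],s[8:]  2  'cc'
  19  s[8:],s[7:]  2  'cc'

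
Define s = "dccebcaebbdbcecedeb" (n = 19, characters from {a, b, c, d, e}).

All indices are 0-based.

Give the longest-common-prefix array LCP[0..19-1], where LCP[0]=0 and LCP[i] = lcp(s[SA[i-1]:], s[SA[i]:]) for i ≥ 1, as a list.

[0, 0, 1, 1, 2, 1, 0, 1, 1, 2, 2, 0, 1, 1, 0, 2, 2, 1, 1]

rank→(start, suffix):
  0 → (6, 'aebbdbcecedeb')
  1 → (18, 'b')
  2 → (8, 'bbdbcecedeb')
  3 → (4, 'bcaebbdbcecedeb')
  4 → (11, 'bcecedeb')
  5 → (9, 'bdbcecedeb')
  6 → (5, 'caebbdbcecedeb')
  7 → (1, 'ccebcaebbdbcecedeb')
  8 → (2, 'cebcaebbdbcecedeb')
  9 → (12, 'cecedeb')
  10 → (14, 'cedeb')
  11 → (10, 'dbcecedeb')
  12 → (0, 'dccebcaebbdbcecedeb')
  13 → (16, 'deb')
  14 → (17, 'eb')
  15 → (7, 'ebbdbcecedeb')
  16 → (3, 'ebcaebbdbcecedeb')
  17 → (13, 'ecedeb')
  18 → (15, 'edeb')

SA = [6, 18, 8, 4, 11, 9, 5, 1, 2, 12, 14, 10, 0, 16, 17, 7, 3, 13, 15]
i: (SA[i-1],SA[i]) lcp shared
  1: (6,18) 0 ''
  2: (18,8) 1 'b'
  3: (8,4) 1 'b'
  4: (4,11) 2 'bc'
  5: (11,9) 1 'b'
  6: (9,5) 0 ''
  7: (5,1) 1 'c'
  8: (1,2) 1 'c'
  9: (2,12) 2 'ce'
  10: (12,14) 2 'ce'
  11: (14,10) 0 ''
  12: (10,0) 1 'd'
  13: (0,16) 1 'd'
  14: (16,17) 0 ''
  15: (17,7) 2 'eb'
  16: (7,3) 2 'eb'
  17: (3,13) 1 'e'
  18: (13,15) 1 'e'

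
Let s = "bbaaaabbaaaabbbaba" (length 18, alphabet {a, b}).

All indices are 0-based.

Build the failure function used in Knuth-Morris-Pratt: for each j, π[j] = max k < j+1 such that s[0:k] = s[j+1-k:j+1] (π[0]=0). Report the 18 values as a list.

[0, 1, 0, 0, 0, 0, 1, 2, 3, 4, 5, 6, 7, 8, 2, 3, 1, 0]

π[0] = 0
j=1 s[j]='b': π[1]=1 (border 'b')
j=2 s[j]='a': k: 1→0; π[2]=0 (border '')
j=3 s[j]='a': π[3]=0 (border '')
j=4 s[j]='a': π[4]=0 (border '')
j=5 s[j]='a': π[5]=0 (border '')
j=6 s[j]='b': π[6]=1 (border 'b')
j=7 s[j]='b': π[7]=2 (border 'bb')
j=8 s[j]='a': π[8]=3 (border 'bba')
j=9 s[j]='a': π[9]=4 (border 'bbaa')
j=10 s[j]='a': π[10]=5 (border 'bbaaa')
j=11 s[j]='a': π[11]=6 (border 'bbaaaa')
j=12 s[j]='b': π[12]=7 (border 'bbaaaab')
j=13 s[j]='b': π[13]=8 (border 'bbaaaabb')
j=14 s[j]='b': k: 8→2→1; π[14]=2 (border 'bb')
j=15 s[j]='a': π[15]=3 (border 'bba')
j=16 s[j]='b': k: 3→0; π[16]=1 (border 'b')
j=17 s[j]='a': k: 1→0; π[17]=0 (border '')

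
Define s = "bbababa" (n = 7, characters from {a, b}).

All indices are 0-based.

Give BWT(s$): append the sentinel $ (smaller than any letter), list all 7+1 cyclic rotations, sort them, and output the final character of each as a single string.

abbbaab$

rank  rotation  last
    0  $bbababa  a
    1  a$bbabab  b
    2  aba$bbab  b
    3  ababa$bb  b
    4  ba$bbaba  a
    5  baba$bba  a
    6  bababa$b  b
    7  bbababa$  $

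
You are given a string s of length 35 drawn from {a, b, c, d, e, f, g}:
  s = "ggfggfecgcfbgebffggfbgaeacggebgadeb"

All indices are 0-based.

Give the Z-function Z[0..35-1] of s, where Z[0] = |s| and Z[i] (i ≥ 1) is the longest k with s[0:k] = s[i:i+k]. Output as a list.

Z[0]=35
i=1: fresh scan; Z[1]=1 grow→box=[1,2)
i=2: fresh scan; Z[2]=0
i=3: fresh scan; Z[3]=3 grow→box=[3,6)
i=4: min(r-i=2, Z[1]=1)=1; Z[4]=1
i=5: min(r-i=1, Z[2]=0)=0; Z[5]=0
i=6: fresh scan; Z[6]=0
i=7: fresh scan; Z[7]=0
i=8: fresh scan; Z[8]=1 grow→box=[8,9)
i=9: fresh scan; Z[9]=0
i=10: fresh scan; Z[10]=0
i=11: fresh scan; Z[11]=0
i=12: fresh scan; Z[12]=1 grow→box=[12,13)
i=13: fresh scan; Z[13]=0
i=14: fresh scan; Z[14]=0
i=15: fresh scan; Z[15]=0
i=16: fresh scan; Z[16]=0
i=17: fresh scan; Z[17]=3 grow→box=[17,20)
i=18: min(r-i=2, Z[1]=1)=1; Z[18]=1
i=19: min(r-i=1, Z[2]=0)=0; Z[19]=0
i=20: fresh scan; Z[20]=0
i=21: fresh scan; Z[21]=1 grow→box=[21,22)
i=22: fresh scan; Z[22]=0
i=23: fresh scan; Z[23]=0
i=24: fresh scan; Z[24]=0
i=25: fresh scan; Z[25]=0
i=26: fresh scan; Z[26]=2 grow→box=[26,28)
i=27: min(r-i=1, Z[1]=1)=1; Z[27]=1
i=28: fresh scan; Z[28]=0
i=29: fresh scan; Z[29]=0
i=30: fresh scan; Z[30]=1 grow→box=[30,31)
i=31: fresh scan; Z[31]=0
i=32: fresh scan; Z[32]=0
i=33: fresh scan; Z[33]=0
i=34: fresh scan; Z[34]=0

[35, 1, 0, 3, 1, 0, 0, 0, 1, 0, 0, 0, 1, 0, 0, 0, 0, 3, 1, 0, 0, 1, 0, 0, 0, 0, 2, 1, 0, 0, 1, 0, 0, 0, 0]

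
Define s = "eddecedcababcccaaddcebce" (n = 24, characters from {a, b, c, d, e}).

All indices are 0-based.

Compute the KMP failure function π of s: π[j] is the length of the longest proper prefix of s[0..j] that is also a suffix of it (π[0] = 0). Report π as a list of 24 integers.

[0, 0, 0, 1, 0, 1, 2, 0, 0, 0, 0, 0, 0, 0, 0, 0, 0, 0, 0, 0, 1, 0, 0, 1]

π[0] = 0
j=1 s[j]='d': π[1]=0 (border '')
j=2 s[j]='d': π[2]=0 (border '')
j=3 s[j]='e': π[3]=1 (border 'e')
j=4 s[j]='c': k: 1→0; π[4]=0 (border '')
j=5 s[j]='e': π[5]=1 (border 'e')
j=6 s[j]='d': π[6]=2 (border 'ed')
j=7 s[j]='c': k: 2→0; π[7]=0 (border '')
j=8 s[j]='a': π[8]=0 (border '')
j=9 s[j]='b': π[9]=0 (border '')
j=10 s[j]='a': π[10]=0 (border '')
j=11 s[j]='b': π[11]=0 (border '')
j=12 s[j]='c': π[12]=0 (border '')
j=13 s[j]='c': π[13]=0 (border '')
j=14 s[j]='c': π[14]=0 (border '')
j=15 s[j]='a': π[15]=0 (border '')
j=16 s[j]='a': π[16]=0 (border '')
j=17 s[j]='d': π[17]=0 (border '')
j=18 s[j]='d': π[18]=0 (border '')
j=19 s[j]='c': π[19]=0 (border '')
j=20 s[j]='e': π[20]=1 (border 'e')
j=21 s[j]='b': k: 1→0; π[21]=0 (border '')
j=22 s[j]='c': π[22]=0 (border '')
j=23 s[j]='e': π[23]=1 (border 'e')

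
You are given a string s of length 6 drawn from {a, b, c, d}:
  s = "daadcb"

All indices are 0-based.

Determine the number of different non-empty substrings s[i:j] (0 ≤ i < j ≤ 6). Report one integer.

19

rank→(start, suffix):
  0 → (1, 'aadcb')
  1 → (2, 'adcb')
  2 → (5, 'b')
  3 → (4, 'cb')
  4 → (0, 'daadcb')
  5 → (3, 'dcb')

SA = [1, 2, 5, 4, 0, 3]
i: (SA[i-1],SA[i]) lcp shared
  1: (1,2) 1 'a'
  2: (2,5) 0 ''
  3: (5,4) 0 ''
  4: (4,0) 0 ''
  5: (0,3) 1 'd'

n(n+1)/2 = 6·7/2 = 21
Σ LCP = 0 + 1 + 0 + 0 + 0 + 1 = 2
distinct = 21 − 2 = 19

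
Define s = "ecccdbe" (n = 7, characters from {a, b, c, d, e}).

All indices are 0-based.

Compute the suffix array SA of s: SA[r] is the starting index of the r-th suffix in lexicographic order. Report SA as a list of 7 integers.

[5, 1, 2, 3, 4, 6, 0]

rank→(start, suffix):
  0 → (5, 'be')
  1 → (1, 'cccdbe')
  2 → (2, 'ccdbe')
  3 → (3, 'cdbe')
  4 → (4, 'dbe')
  5 → (6, 'e')
  6 → (0, 'ecccdbe')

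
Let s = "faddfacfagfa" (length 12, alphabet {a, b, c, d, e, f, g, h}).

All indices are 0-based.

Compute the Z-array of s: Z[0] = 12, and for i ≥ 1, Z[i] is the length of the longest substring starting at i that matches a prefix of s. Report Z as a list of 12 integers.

Z[0]=12
i=1: fresh scan; Z[1]=0
i=2: fresh scan; Z[2]=0
i=3: fresh scan; Z[3]=0
i=4: fresh scan; Z[4]=2 grow→box=[4,6)
i=5: min(r-i=1, Z[1]=0)=0; Z[5]=0
i=6: fresh scan; Z[6]=0
i=7: fresh scan; Z[7]=2 grow→box=[7,9)
i=8: min(r-i=1, Z[1]=0)=0; Z[8]=0
i=9: fresh scan; Z[9]=0
i=10: fresh scan; Z[10]=2 grow→box=[10,12)
i=11: min(r-i=1, Z[1]=0)=0; Z[11]=0

[12, 0, 0, 0, 2, 0, 0, 2, 0, 0, 2, 0]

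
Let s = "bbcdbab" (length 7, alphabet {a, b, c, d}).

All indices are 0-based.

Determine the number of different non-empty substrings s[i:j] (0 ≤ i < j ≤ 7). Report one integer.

rank→(start, suffix):
  0 → (5, 'ab')
  1 → (6, 'b')
  2 → (4, 'bab')
  3 → (0, 'bbcdbab')
  4 → (1, 'bcdbab')
  5 → (2, 'cdbab')
  6 → (3, 'dbab')

SA = [5, 6, 4, 0, 1, 2, 3]
rank  pair      lcp
   1  s[5:],s[6:]  0  ''
   2  s[6:],s[4:]  1  'b'
   3  s[4:],s[0:]  1  'b'
   4  s[0:],s[1:]  1  'b'
   5  s[1:],s[2:]  0  ''
   6  s[2:],s[3:]  0  ''

n(n+1)/2 = 7·8/2 = 28
Σ LCP = 0 + 0 + 1 + 1 + 1 + 0 + 0 = 3
distinct = 28 − 3 = 25

25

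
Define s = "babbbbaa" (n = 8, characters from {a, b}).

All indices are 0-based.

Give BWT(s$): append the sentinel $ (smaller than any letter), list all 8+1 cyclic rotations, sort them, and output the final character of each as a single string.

rank  rotation   last
    0  $babbbbaa  a
    1  a$babbbba  a
    2  aa$babbbb  b
    3  abbbbaa$b  b
    4  baa$babbb  b
    5  babbbbaa$  $
    6  bbaa$babb  b
    7  bbbaa$bab  b
    8  bbbbaa$ba  a

aabbb$bba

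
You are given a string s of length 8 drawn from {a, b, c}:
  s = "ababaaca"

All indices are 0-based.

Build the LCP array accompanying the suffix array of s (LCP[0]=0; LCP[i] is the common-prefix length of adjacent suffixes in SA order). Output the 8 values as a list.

[0, 1, 1, 3, 1, 0, 2, 0]

rank | idx | suffix
   0 |   7 | a
   1 |   4 | aaca
   2 |   2 | abaaca
   3 |   0 | ababaaca
   4 |   5 | aca
   5 |   3 | baaca
   6 |   1 | babaaca
   7 |   6 | ca

SA = [7, 4, 2, 0, 5, 3, 1, 6]
rank  pair      lcp
   1  s[7:],s[4:]  1  'a'
   2  s[4:],s[2:]  1  'a'
   3  s[2:],s[0:]  3  'aba'
   4  s[0:],s[5:]  1  'a'
   5  s[5:],s[3:]  0  ''
   6  s[3:],s[1:]  2  'ba'
   7  s[1:],s[6:]  0  ''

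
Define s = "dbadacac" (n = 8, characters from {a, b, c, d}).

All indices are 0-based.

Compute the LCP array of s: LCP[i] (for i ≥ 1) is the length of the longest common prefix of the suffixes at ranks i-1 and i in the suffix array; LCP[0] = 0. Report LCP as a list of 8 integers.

[0, 2, 1, 0, 0, 1, 0, 1]

rank→(start, suffix):
  0 → (6, 'ac')
  1 → (4, 'acac')
  2 → (2, 'adacac')
  3 → (1, 'badacac')
  4 → (7, 'c')
  5 → (5, 'cac')
  6 → (3, 'dacac')
  7 → (0, 'dbadacac')

SA = [6, 4, 2, 1, 7, 5, 3, 0]
i: (SA[i-1],SA[i]) lcp shared
  1: (6,4) 2 'ac'
  2: (4,2) 1 'a'
  3: (2,1) 0 ''
  4: (1,7) 0 ''
  5: (7,5) 1 'c'
  6: (5,3) 0 ''
  7: (3,0) 1 'd'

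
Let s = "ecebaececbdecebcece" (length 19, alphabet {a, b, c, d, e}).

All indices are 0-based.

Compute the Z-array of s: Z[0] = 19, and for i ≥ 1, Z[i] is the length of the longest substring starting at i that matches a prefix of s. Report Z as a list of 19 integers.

Z[0]=19
i=1: i≥r, start 0; Z[1]=0
i=2: i≥r, start 0; Z[2]=1 extend→box=[2,3)
i=3: i≥r, start 0; Z[3]=0
i=4: i≥r, start 0; Z[4]=0
i=5: i≥r, start 0; Z[5]=3 extend→box=[5,8)
i=6: min(r-i=2, Z[1]=0)=0; Z[6]=0
i=7: min(r-i=1, Z[2]=1)=1; Z[7]=2 extend→box=[7,9)
i=8: min(r-i=1, Z[1]=0)=0; Z[8]=0
i=9: i≥r, start 0; Z[9]=0
i=10: i≥r, start 0; Z[10]=0
i=11: i≥r, start 0; Z[11]=4 extend→box=[11,15)
i=12: min(r-i=3, Z[1]=0)=0; Z[12]=0
i=13: min(r-i=2, Z[2]=1)=1; Z[13]=1
i=14: min(r-i=1, Z[3]=0)=0; Z[14]=0
i=15: i≥r, start 0; Z[15]=0
i=16: i≥r, start 0; Z[16]=3 extend→box=[16,19)
i=17: min(r-i=2, Z[1]=0)=0; Z[17]=0
i=18: min(r-i=1, Z[2]=1)=1; Z[18]=1

[19, 0, 1, 0, 0, 3, 0, 2, 0, 0, 0, 4, 0, 1, 0, 0, 3, 0, 1]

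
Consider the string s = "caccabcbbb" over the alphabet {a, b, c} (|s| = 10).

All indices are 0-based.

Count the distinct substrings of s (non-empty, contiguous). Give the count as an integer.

46

rank | idx | suffix
   0 |   4 | abcbbb
   1 |   1 | accabcbbb
   2 |   9 | b
   3 |   8 | bb
   4 |   7 | bbb
   5 |   5 | bcbbb
   6 |   3 | cabcbbb
   7 |   0 | caccabcbbb
   8 |   6 | cbbb
   9 |   2 | ccabcbbb

SA = [4, 1, 9, 8, 7, 5, 3, 0, 6, 2]
i: (SA[i-1],SA[i]) lcp shared
  1: (4,1) 1 'a'
  2: (1,9) 0 ''
  3: (9,8) 1 'b'
  4: (8,7) 2 'bb'
  5: (7,5) 1 'b'
  6: (5,3) 0 ''
  7: (3,0) 2 'ca'
  8: (0,6) 1 'c'
  9: (6,2) 1 'c'

n(n+1)/2 = 10·11/2 = 55
Σ LCP = 0 + 1 + 0 + 1 + 2 + 1 + 0 + 2 + 1 + 1 = 9
distinct = 55 − 9 = 46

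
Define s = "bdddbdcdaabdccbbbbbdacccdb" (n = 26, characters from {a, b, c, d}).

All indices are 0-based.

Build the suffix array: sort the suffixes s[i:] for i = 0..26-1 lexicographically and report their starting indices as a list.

rank | idx | suffix
   0 |   8 | aabdccbbbbbdacccdb
   1 |   9 | abdccbbbbbdacccdb
   2 |  20 | acccdb
   3 |  25 | b
   4 |  14 | bbbbbdacccdb
   5 |  15 | bbbbdacccdb
   6 |  16 | bbbdacccdb
   7 |  17 | bbdacccdb
   8 |  18 | bdacccdb
   9 |  10 | bdccbbbbbdacccdb
  10 |   4 | bdcdaabdccbbbbbdacccdb
  11 |   0 | bdddbdcdaabdccbbbbbdacccdb
  12 |  13 | cbbbbbdacccdb
  13 |  12 | ccbbbbbdacccdb
  14 |  21 | cccdb
  15 |  22 | ccdb
  16 |   6 | cdaabdccbbbbbdacccdb
  17 |  23 | cdb
  18 |   7 | daabdccbbbbbdacccdb
  19 |  19 | dacccdb
  20 |  24 | db
  21 |   3 | dbdcdaabdccbbbbbdacccdb
  22 |  11 | dccbbbbbdacccdb
  23 |   5 | dcdaabdccbbbbbdacccdb
  24 |   2 | ddbdcdaabdccbbbbbdacccdb
  25 |   1 | dddbdcdaabdccbbbbbdacccdb

[8, 9, 20, 25, 14, 15, 16, 17, 18, 10, 4, 0, 13, 12, 21, 22, 6, 23, 7, 19, 24, 3, 11, 5, 2, 1]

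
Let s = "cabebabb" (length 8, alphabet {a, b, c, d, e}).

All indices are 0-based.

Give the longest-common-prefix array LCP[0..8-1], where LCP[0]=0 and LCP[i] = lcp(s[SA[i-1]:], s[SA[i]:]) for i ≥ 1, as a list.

rank | idx | suffix
   0 |   5 | abb
   1 |   1 | abebabb
   2 |   7 | b
   3 |   4 | babb
   4 |   6 | bb
   5 |   2 | bebabb
   6 |   0 | cabebabb
   7 |   3 | ebabb

SA = [5, 1, 7, 4, 6, 2, 0, 3]
rank  pair      lcp
   1  s[5:],s[1:]  2  'ab'
   2  s[1:],s[7:]  0  ''
   3  s[7:],s[4:]  1  'b'
   4  s[4:],s[6:]  1  'b'
   5  s[6:],s[2:]  1  'b'
   6  s[2:],s[0:]  0  ''
   7  s[0:],s[3:]  0  ''

[0, 2, 0, 1, 1, 1, 0, 0]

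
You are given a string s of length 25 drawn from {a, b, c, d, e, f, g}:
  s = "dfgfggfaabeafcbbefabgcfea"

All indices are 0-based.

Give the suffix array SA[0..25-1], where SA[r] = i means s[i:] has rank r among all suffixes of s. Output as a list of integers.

[24, 7, 8, 18, 11, 14, 9, 15, 19, 13, 21, 0, 23, 10, 16, 6, 17, 12, 22, 1, 3, 20, 5, 2, 4]

rank | idx | suffix
   0 |  24 | a
   1 |   7 | aabeafcbbefabgcfea
   2 |   8 | abeafcbbefabgcfea
   3 |  18 | abgcfea
   4 |  11 | afcbbefabgcfea
   5 |  14 | bbefabgcfea
   6 |   9 | beafcbbefabgcfea
   7 |  15 | befabgcfea
   8 |  19 | bgcfea
   9 |  13 | cbbefabgcfea
  10 |  21 | cfea
  11 |   0 | dfgfggfaabeafcbbefabgcfea
  12 |  23 | ea
  13 |  10 | eafcbbefabgcfea
  14 |  16 | efabgcfea
  15 |   6 | faabeafcbbefabgcfea
  16 |  17 | fabgcfea
  17 |  12 | fcbbefabgcfea
  18 |  22 | fea
  19 |   1 | fgfggfaabeafcbbefabgcfea
  20 |   3 | fggfaabeafcbbefabgcfea
  21 |  20 | gcfea
  22 |   5 | gfaabeafcbbefabgcfea
  23 |   2 | gfggfaabeafcbbefabgcfea
  24 |   4 | ggfaabeafcbbefabgcfea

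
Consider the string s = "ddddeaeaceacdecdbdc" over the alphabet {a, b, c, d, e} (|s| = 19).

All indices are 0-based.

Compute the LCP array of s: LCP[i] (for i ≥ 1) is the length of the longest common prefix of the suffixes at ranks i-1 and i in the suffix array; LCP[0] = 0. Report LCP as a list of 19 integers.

[0, 2, 1, 0, 0, 1, 2, 1, 0, 1, 1, 3, 2, 1, 2, 0, 3, 2, 1]

sorted suffixes:
  #0 SA[0]=10  'acdecdbdc'
  #1 SA[1]=7  'aceacdecdbdc'
  #2 SA[2]=5  'aeaceacdecdbdc'
  #3 SA[3]=16  'bdc'
  #4 SA[4]=18  'c'
  #5 SA[5]=14  'cdbdc'
  #6 SA[6]=11  'cdecdbdc'
  #7 SA[7]=8  'ceacdecdbdc'
  #8 SA[8]=15  'dbdc'
  #9 SA[9]=17  'dc'
  #10 SA[10]=0  'ddddeaeaceacdecdbdc'
  #11 SA[11]=1  'dddeaeaceacdecdbdc'
  #12 SA[12]=2  'ddeaeaceacdecdbdc'
  #13 SA[13]=3  'deaeaceacdecdbdc'
  #14 SA[14]=12  'decdbdc'
  #15 SA[15]=9  'eacdecdbdc'
  #16 SA[16]=6  'eaceacdecdbdc'
  #17 SA[17]=4  'eaeaceacdecdbdc'
  #18 SA[18]=13  'ecdbdc'

SA = [10, 7, 5, 16, 18, 14, 11, 8, 15, 17, 0, 1, 2, 3, 12, 9, 6, 4, 13]
[i] adj suffixes → lcp
  [1] 10/7 → 2 ('ac')
  [2] 7/5 → 1 ('a')
  [3] 5/16 → 0 ('')
  [4] 16/18 → 0 ('')
  [5] 18/14 → 1 ('c')
  [6] 14/11 → 2 ('cd')
  [7] 11/8 → 1 ('c')
  [8] 8/15 → 0 ('')
  [9] 15/17 → 1 ('d')
  [10] 17/0 → 1 ('d')
  [11] 0/1 → 3 ('ddd')
  [12] 1/2 → 2 ('dd')
  [13] 2/3 → 1 ('d')
  [14] 3/12 → 2 ('de')
  [15] 12/9 → 0 ('')
  [16] 9/6 → 3 ('eac')
  [17] 6/4 → 2 ('ea')
  [18] 4/13 → 1 ('e')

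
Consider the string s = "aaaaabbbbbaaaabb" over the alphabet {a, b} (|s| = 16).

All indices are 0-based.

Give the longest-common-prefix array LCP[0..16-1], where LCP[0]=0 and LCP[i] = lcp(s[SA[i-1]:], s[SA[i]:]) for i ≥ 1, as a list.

rank→(start, suffix):
  0 → (0, 'aaaaabbbbbaaaabb')
  1 → (10, 'aaaabb')
  2 → (1, 'aaaabbbbbaaaabb')
  3 → (11, 'aaabb')
  4 → (2, 'aaabbbbbaaaabb')
  5 → (12, 'aabb')
  6 → (3, 'aabbbbbaaaabb')
  7 → (13, 'abb')
  8 → (4, 'abbbbbaaaabb')
  9 → (15, 'b')
  10 → (9, 'baaaabb')
  11 → (14, 'bb')
  12 → (8, 'bbaaaabb')
  13 → (7, 'bbbaaaabb')
  14 → (6, 'bbbbaaaabb')
  15 → (5, 'bbbbbaaaabb')

SA = [0, 10, 1, 11, 2, 12, 3, 13, 4, 15, 9, 14, 8, 7, 6, 5]
i: (SA[i-1],SA[i]) lcp shared
  1: (0,10) 4 'aaaa'
  2: (10,1) 6 'aaaabb'
  3: (1,11) 3 'aaa'
  4: (11,2) 5 'aaabb'
  5: (2,12) 2 'aa'
  6: (12,3) 4 'aabb'
  7: (3,13) 1 'a'
  8: (13,4) 3 'abb'
  9: (4,15) 0 ''
  10: (15,9) 1 'b'
  11: (9,14) 1 'b'
  12: (14,8) 2 'bb'
  13: (8,7) 2 'bb'
  14: (7,6) 3 'bbb'
  15: (6,5) 4 'bbbb'

[0, 4, 6, 3, 5, 2, 4, 1, 3, 0, 1, 1, 2, 2, 3, 4]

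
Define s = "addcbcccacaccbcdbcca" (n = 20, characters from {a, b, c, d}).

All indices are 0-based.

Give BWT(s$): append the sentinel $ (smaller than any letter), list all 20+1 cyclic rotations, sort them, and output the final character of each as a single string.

accc$dccccadcbcabbcda

rank  rotation               last
    0  $addcbcccacaccbcdbcca  a
    1  a$addcbcccacaccbcdbcc  c
    2  acaccbcdbcca$addcbccc  c
    3  accbcdbcca$addcbcccac  c
    4  addcbcccacaccbcdbcca$  $
    5  bcca$addcbcccacaccbcd  d
    6  bcccacaccbcdbcca$addc  c
    7  bcdbcca$addcbcccacacc  c
    8  ca$addcbcccacaccbcdbc  c
    9  cacaccbcdbcca$addcbcc  c
   10  caccbcdbcca$addcbccca  a
   11  cbcccacaccbcdbcca$add  d
   12  cbcdbcca$addcbcccacac  c
   13  cca$addcbcccacaccbcdb  b
   14  ccacaccbcdbcca$addcbc  c
   15  ccbcdbcca$addcbcccaca  a
   16  cccacaccbcdbcca$addcb  b
   17  cdbcca$addcbcccacaccb  b
   18  dbcca$addcbcccacaccbc  c
   19  dcbcccacaccbcdbcca$ad  d
   20  ddcbcccacaccbcdbcca$a  a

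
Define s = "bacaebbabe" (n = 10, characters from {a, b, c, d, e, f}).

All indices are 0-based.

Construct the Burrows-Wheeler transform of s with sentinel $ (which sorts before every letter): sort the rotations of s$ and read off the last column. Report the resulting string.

ebbcb$eaaba

rank  rotation     last
    0  $bacaebbabe  e
    1  abe$bacaebb  b
    2  acaebbabe$b  b
    3  aebbabe$bac  c
    4  babe$bacaeb  b
    5  bacaebbabe$  $
    6  bbabe$bacae  e
    7  be$bacaebba  a
    8  caebbabe$ba  a
    9  e$bacaebbab  b
   10  ebbabe$baca  a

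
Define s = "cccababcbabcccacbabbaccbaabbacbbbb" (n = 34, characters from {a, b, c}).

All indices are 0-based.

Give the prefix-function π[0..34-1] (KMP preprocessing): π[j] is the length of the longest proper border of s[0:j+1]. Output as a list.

π[0] = 0
j=1 s[j]='c': π[1]=1 (border 'c')
j=2 s[j]='c': π[2]=2 (border 'cc')
j=3 s[j]='a': k: 2→1→0; π[3]=0 (border '')
j=4 s[j]='b': π[4]=0 (border '')
j=5 s[j]='a': π[5]=0 (border '')
j=6 s[j]='b': π[6]=0 (border '')
j=7 s[j]='c': π[7]=1 (border 'c')
j=8 s[j]='b': k: 1→0; π[8]=0 (border '')
j=9 s[j]='a': π[9]=0 (border '')
j=10 s[j]='b': π[10]=0 (border '')
j=11 s[j]='c': π[11]=1 (border 'c')
j=12 s[j]='c': π[12]=2 (border 'cc')
j=13 s[j]='c': π[13]=3 (border 'ccc')
j=14 s[j]='a': π[14]=4 (border 'ccca')
j=15 s[j]='c': k: 4→0; π[15]=1 (border 'c')
j=16 s[j]='b': k: 1→0; π[16]=0 (border '')
j=17 s[j]='a': π[17]=0 (border '')
j=18 s[j]='b': π[18]=0 (border '')
j=19 s[j]='b': π[19]=0 (border '')
j=20 s[j]='a': π[20]=0 (border '')
j=21 s[j]='c': π[21]=1 (border 'c')
j=22 s[j]='c': π[22]=2 (border 'cc')
j=23 s[j]='b': k: 2→1→0; π[23]=0 (border '')
j=24 s[j]='a': π[24]=0 (border '')
j=25 s[j]='a': π[25]=0 (border '')
j=26 s[j]='b': π[26]=0 (border '')
j=27 s[j]='b': π[27]=0 (border '')
j=28 s[j]='a': π[28]=0 (border '')
j=29 s[j]='c': π[29]=1 (border 'c')
j=30 s[j]='b': k: 1→0; π[30]=0 (border '')
j=31 s[j]='b': π[31]=0 (border '')
j=32 s[j]='b': π[32]=0 (border '')
j=33 s[j]='b': π[33]=0 (border '')

[0, 1, 2, 0, 0, 0, 0, 1, 0, 0, 0, 1, 2, 3, 4, 1, 0, 0, 0, 0, 0, 1, 2, 0, 0, 0, 0, 0, 0, 1, 0, 0, 0, 0]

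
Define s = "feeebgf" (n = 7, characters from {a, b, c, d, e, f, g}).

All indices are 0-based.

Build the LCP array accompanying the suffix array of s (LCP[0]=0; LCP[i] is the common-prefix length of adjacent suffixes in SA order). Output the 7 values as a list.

[0, 0, 1, 2, 0, 1, 0]

sorted suffixes:
  #0 SA[0]=4  'bgf'
  #1 SA[1]=3  'ebgf'
  #2 SA[2]=2  'eebgf'
  #3 SA[3]=1  'eeebgf'
  #4 SA[4]=6  'f'
  #5 SA[5]=0  'feeebgf'
  #6 SA[6]=5  'gf'

SA = [4, 3, 2, 1, 6, 0, 5]
[i] adj suffixes → lcp
  [1] 4/3 → 0 ('')
  [2] 3/2 → 1 ('e')
  [3] 2/1 → 2 ('ee')
  [4] 1/6 → 0 ('')
  [5] 6/0 → 1 ('f')
  [6] 0/5 → 0 ('')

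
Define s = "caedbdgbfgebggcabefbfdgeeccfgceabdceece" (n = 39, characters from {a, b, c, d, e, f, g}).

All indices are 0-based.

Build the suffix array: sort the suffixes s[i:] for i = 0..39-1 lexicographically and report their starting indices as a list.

[31, 15, 1, 32, 4, 16, 19, 7, 11, 14, 0, 25, 37, 29, 34, 26, 3, 33, 5, 21, 38, 30, 10, 24, 36, 2, 23, 35, 17, 18, 20, 27, 8, 6, 13, 28, 9, 22, 12]

rank | idx | suffix
   0 |  31 | abdceece
   1 |  15 | abefbfdgeeccfgceabdceece
   2 |   1 | aedbdgbfgebggcabefbfdgeeccfgceabdceece
   3 |  32 | bdceece
   4 |   4 | bdgbfgebggcabefbfdgeeccfgceabdceece
   5 |  16 | befbfdgeeccfgceabdceece
   6 |  19 | bfdgeeccfgceabdceece
   7 |   7 | bfgebggcabefbfdgeeccfgceabdceece
   8 |  11 | bggcabefbfdgeeccfgceabdceece
   9 |  14 | cabefbfdgeeccfgceabdceece
  10 |   0 | caedbdgbfgebggcabefbfdgeeccfgceabdceece
  11 |  25 | ccfgceabdceece
  12 |  37 | ce
  13 |  29 | ceabdceece
  14 |  34 | ceece
  15 |  26 | cfgceabdceece
  16 |   3 | dbdgbfgebggcabefbfdgeeccfgceabdceece
  17 |  33 | dceece
  18 |   5 | dgbfgebggcabefbfdgeeccfgceabdceece
  19 |  21 | dgeeccfgceabdceece
  20 |  38 | e
  21 |  30 | eabdceece
  22 |  10 | ebggcabefbfdgeeccfgceabdceece
  23 |  24 | eccfgceabdceece
  24 |  36 | ece
  25 |   2 | edbdgbfgebggcabefbfdgeeccfgceabdceece
  26 |  23 | eeccfgceabdceece
  27 |  35 | eece
  28 |  17 | efbfdgeeccfgceabdceece
  29 |  18 | fbfdgeeccfgceabdceece
  30 |  20 | fdgeeccfgceabdceece
  31 |  27 | fgceabdceece
  32 |   8 | fgebggcabefbfdgeeccfgceabdceece
  33 |   6 | gbfgebggcabefbfdgeeccfgceabdceece
  34 |  13 | gcabefbfdgeeccfgceabdceece
  35 |  28 | gceabdceece
  36 |   9 | gebggcabefbfdgeeccfgceabdceece
  37 |  22 | geeccfgceabdceece
  38 |  12 | ggcabefbfdgeeccfgceabdceece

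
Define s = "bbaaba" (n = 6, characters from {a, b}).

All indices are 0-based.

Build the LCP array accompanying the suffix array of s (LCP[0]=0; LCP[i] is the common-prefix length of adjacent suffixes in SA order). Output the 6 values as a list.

[0, 1, 1, 0, 2, 1]

rank→(start, suffix):
  0 → (5, 'a')
  1 → (2, 'aaba')
  2 → (3, 'aba')
  3 → (4, 'ba')
  4 → (1, 'baaba')
  5 → (0, 'bbaaba')

SA = [5, 2, 3, 4, 1, 0]
rank  pair      lcp
   1  s[5:],s[2:]  1  'a'
   2  s[2:],s[3:]  1  'a'
   3  s[3:],s[4:]  0  ''
   4  s[4:],s[1:]  2  'ba'
   5  s[1:],s[0:]  1  'b'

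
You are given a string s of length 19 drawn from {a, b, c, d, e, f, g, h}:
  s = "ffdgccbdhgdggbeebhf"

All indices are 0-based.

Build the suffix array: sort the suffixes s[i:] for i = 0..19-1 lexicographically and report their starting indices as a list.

[6, 13, 16, 5, 4, 2, 10, 7, 15, 14, 18, 1, 0, 12, 3, 9, 11, 17, 8]

rank→(start, suffix):
  0 → (6, 'bdhgdggbeebhf')
  1 → (13, 'beebhf')
  2 → (16, 'bhf')
  3 → (5, 'cbdhgdggbeebhf')
  4 → (4, 'ccbdhgdggbeebhf')
  5 → (2, 'dgccbdhgdggbeebhf')
  6 → (10, 'dggbeebhf')
  7 → (7, 'dhgdggbeebhf')
  8 → (15, 'ebhf')
  9 → (14, 'eebhf')
  10 → (18, 'f')
  11 → (1, 'fdgccbdhgdggbeebhf')
  12 → (0, 'ffdgccbdhgdggbeebhf')
  13 → (12, 'gbeebhf')
  14 → (3, 'gccbdhgdggbeebhf')
  15 → (9, 'gdggbeebhf')
  16 → (11, 'ggbeebhf')
  17 → (17, 'hf')
  18 → (8, 'hgdggbeebhf')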